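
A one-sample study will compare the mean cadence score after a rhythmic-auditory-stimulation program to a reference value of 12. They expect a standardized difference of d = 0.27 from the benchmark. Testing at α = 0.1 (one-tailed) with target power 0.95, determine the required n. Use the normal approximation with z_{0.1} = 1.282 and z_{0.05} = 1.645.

n = 118

For a one-sample test: n = ((z_{α} + z_β) / d)².
z_{α} + z_β = 1.282 + 1.645 = 2.927.
n = (2.927 / 0.27)² = 10.841² = 117.52.
Round up.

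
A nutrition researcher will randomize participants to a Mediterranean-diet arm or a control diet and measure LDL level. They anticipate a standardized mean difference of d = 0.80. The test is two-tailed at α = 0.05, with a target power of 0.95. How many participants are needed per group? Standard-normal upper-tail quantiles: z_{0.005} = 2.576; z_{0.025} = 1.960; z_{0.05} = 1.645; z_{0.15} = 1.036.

For two independent groups with equal n: n = 2·((z_{α/2} + z_β) / d)².
z_{α/2} + z_β = 1.960 + 1.645 = 3.605.
n = 2 × (3.605 / 0.80)² = 2 × 4.506² = 2 × 20.31 = 40.6.
Round up to the next whole participant.

n = 41 per group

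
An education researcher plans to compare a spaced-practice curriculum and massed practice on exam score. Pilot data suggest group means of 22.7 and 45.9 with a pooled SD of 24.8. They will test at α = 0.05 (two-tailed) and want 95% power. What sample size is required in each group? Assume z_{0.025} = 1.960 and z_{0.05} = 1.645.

n = 30 per group

Cohen's d = |M₁ − M₂| / SD_pooled = |22.7 − 45.9| / 24.8 = 23.2 / 24.8 = 0.935.
For two independent groups with equal n: n = 2·((z_{α/2} + z_β) / d)².
z_{α/2} + z_β = 1.960 + 1.645 = 3.605.
n = 2 × (3.605 / 0.935)² = 2 × 3.856² = 2 × 14.87 = 29.7.
Round up to the next whole participant.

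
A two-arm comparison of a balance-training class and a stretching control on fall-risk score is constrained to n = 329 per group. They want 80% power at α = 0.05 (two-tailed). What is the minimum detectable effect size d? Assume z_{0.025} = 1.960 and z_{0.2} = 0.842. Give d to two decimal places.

For two independent groups of n = 329 each: d_min = (z_{α/2} + z_β)·√(2/n).
z-sum = 1.960 + 0.842 = 2.802.
d_min = 2.802 × √(2/329) = 2.802 × 0.0780 = 0.218.

d_min ≈ 0.22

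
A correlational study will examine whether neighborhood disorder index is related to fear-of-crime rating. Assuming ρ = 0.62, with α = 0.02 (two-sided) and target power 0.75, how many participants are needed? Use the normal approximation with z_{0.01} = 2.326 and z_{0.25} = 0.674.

n = 21

Fisher's z: C = ½·ln((1+r)/(1−r)) = ½·ln(4.2632) = 0.7250.
n = ((z_{α/2} + z_β)/C)² + 3.
(2.326 + 0.674) / 0.7250 = 3.000 / 0.7250 = 4.138.
n = 4.138² + 3 = 17.12 + 3 = 20.1.
Round up.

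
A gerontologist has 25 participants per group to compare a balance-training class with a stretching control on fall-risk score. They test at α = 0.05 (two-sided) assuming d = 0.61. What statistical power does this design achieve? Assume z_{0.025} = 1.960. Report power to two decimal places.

For two equal groups, power = Φ(d·√(n/2) − z_{α/2}).
d·√(n/2) = 0.61 × √(25/2) = 0.61 × 3.536 = 2.157.
z_β = 2.157 − 1.960 = 0.197.
Power = Φ(0.197) = 0.578.

power ≈ 0.58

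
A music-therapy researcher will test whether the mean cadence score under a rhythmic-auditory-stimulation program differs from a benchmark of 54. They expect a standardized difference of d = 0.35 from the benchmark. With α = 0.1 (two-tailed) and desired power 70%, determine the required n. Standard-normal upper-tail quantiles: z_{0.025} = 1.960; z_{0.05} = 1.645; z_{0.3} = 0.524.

For a one-sample test: n = ((z_{α/2} + z_β) / d)².
z_{α/2} + z_β = 1.645 + 0.524 = 2.169.
n = (2.169 / 0.35)² = 6.197² = 38.40.
Round up.

n = 39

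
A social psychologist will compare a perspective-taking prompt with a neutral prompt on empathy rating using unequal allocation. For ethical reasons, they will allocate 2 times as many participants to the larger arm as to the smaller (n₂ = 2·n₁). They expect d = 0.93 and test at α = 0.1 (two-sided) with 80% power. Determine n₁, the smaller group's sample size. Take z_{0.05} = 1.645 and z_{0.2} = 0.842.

With allocation ratio k = n₂/n₁ = 2, Var(x̄₁−x̄₂) = σ²(1/n₁ + 1/(k·n₁)) = σ²·(k+1)/(k·n₁).
So n₁ = (1 + 1/k)·((z_{α/2} + z_β)/d)² = 1.500 × (2.487/0.93)².
n₁ = 1.500 × 7.15 = 10.7.
Round up: n₁ = 11, giving n₂ = 2 × 11 = 22.

n₁ = 11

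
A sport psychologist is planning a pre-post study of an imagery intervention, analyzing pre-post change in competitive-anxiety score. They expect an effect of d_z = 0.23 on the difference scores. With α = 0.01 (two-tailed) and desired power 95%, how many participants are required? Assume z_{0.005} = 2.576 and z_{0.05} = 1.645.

For a paired (one-sample on differences) test: n = ((z_{α/2} + z_β) / d)².
z_{α/2} + z_β = 2.576 + 1.645 = 4.221.
n = (4.221 / 0.23)² = 18.352² = 336.80.
Round up.

n = 337 pairs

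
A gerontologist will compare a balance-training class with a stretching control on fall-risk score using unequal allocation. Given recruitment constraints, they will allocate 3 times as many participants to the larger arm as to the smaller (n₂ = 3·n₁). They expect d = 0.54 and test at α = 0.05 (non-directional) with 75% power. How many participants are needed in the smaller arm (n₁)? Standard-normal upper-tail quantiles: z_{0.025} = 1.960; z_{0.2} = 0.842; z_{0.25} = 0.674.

n₁ = 32

With allocation ratio k = n₂/n₁ = 3, Var(x̄₁−x̄₂) = σ²(1/n₁ + 1/(k·n₁)) = σ²·(k+1)/(k·n₁).
So n₁ = (1 + 1/k)·((z_{α/2} + z_β)/d)² = 1.333 × (2.634/0.54)².
n₁ = 1.333 × 23.79 = 31.7.
Round up: n₁ = 32, giving n₂ = 3 × 32 = 96.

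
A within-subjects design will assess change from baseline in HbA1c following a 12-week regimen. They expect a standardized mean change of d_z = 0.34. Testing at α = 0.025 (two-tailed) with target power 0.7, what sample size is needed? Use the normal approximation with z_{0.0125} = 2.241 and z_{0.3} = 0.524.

For a paired (one-sample on differences) test: n = ((z_{α/2} + z_β) / d)².
z_{α/2} + z_β = 2.241 + 0.524 = 2.765.
n = (2.765 / 0.34)² = 8.132² = 66.14.
Round up.

n = 67 pairs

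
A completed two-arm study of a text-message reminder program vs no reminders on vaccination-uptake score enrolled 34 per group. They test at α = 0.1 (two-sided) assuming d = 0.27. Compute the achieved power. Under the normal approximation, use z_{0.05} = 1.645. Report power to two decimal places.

For two equal groups, power = Φ(d·√(n/2) − z_{α/2}).
d·√(n/2) = 0.27 × √(34/2) = 0.27 × 4.123 = 1.113.
z_β = 1.113 − 1.645 = -0.532.
Power = Φ(-0.532) = 0.297.

power ≈ 0.30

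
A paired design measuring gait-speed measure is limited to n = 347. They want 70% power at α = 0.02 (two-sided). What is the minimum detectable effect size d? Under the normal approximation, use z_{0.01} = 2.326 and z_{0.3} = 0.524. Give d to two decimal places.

For a single sample (or paired design) of n = 347: d_min = (z_{α/2} + z_β)/√n.
z-sum = 2.326 + 0.524 = 2.850.
d_min = 2.850 / √347 = 2.850 / 18.628 = 0.153.

d_min ≈ 0.15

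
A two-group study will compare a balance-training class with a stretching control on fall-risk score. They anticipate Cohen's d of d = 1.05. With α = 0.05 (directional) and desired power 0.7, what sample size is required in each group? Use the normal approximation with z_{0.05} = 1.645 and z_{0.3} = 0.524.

n = 9 per group

For two independent groups with equal n: n = 2·((z_{α} + z_β) / d)².
z_{α} + z_β = 1.645 + 0.524 = 2.169.
n = 2 × (2.169 / 1.05)² = 2 × 2.066² = 2 × 4.27 = 8.5.
Round up to the next whole participant.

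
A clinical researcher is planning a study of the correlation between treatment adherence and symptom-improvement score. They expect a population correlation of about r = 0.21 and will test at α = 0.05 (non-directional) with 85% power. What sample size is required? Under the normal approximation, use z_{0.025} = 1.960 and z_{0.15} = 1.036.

Fisher's z: C = ½·ln((1+r)/(1−r)) = ½·ln(1.5316) = 0.2132.
n = ((z_{α/2} + z_β)/C)² + 3.
(1.960 + 1.036) / 0.2132 = 2.996 / 0.2132 = 14.053.
n = 14.053² + 3 = 197.47 + 3 = 200.5.
Round up.

n = 201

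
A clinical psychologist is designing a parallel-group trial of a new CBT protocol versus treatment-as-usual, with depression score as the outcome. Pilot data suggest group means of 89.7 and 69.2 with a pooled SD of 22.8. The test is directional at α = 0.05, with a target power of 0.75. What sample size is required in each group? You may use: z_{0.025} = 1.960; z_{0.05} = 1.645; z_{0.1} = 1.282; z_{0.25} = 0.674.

n = 14 per group

Cohen's d = |M₁ − M₂| / SD_pooled = |89.7 − 69.2| / 22.8 = 20.5 / 22.8 = 0.899.
For two independent groups with equal n: n = 2·((z_{α} + z_β) / d)².
z_{α} + z_β = 1.645 + 0.674 = 2.319.
n = 2 × (2.319 / 0.899)² = 2 × 2.580² = 2 × 6.65 = 13.3.
Round up to the next whole participant.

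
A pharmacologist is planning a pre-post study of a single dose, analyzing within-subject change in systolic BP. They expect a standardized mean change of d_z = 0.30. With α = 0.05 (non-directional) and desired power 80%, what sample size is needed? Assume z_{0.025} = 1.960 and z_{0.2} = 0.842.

n = 88 pairs

For a paired (one-sample on differences) test: n = ((z_{α/2} + z_β) / d)².
z_{α/2} + z_β = 1.960 + 0.842 = 2.802.
n = (2.802 / 0.30)² = 9.340² = 87.24.
Round up.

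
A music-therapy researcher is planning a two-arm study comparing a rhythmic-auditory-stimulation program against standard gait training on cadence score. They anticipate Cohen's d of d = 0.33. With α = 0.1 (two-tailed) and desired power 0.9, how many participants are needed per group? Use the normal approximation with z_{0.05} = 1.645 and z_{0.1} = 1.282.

n = 158 per group

For two independent groups with equal n: n = 2·((z_{α/2} + z_β) / d)².
z_{α/2} + z_β = 1.645 + 1.282 = 2.927.
n = 2 × (2.927 / 0.33)² = 2 × 8.870² = 2 × 78.67 = 157.3.
Round up to the next whole participant.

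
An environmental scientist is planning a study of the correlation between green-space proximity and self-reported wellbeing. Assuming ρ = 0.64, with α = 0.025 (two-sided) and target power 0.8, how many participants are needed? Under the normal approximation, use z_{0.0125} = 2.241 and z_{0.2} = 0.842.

n = 20

Fisher's z: C = ½·ln((1+r)/(1−r)) = ½·ln(4.5556) = 0.7582.
n = ((z_{α/2} + z_β)/C)² + 3.
(2.241 + 0.842) / 0.7582 = 3.083 / 0.7582 = 4.066.
n = 4.066² + 3 = 16.53 + 3 = 19.5.
Round up.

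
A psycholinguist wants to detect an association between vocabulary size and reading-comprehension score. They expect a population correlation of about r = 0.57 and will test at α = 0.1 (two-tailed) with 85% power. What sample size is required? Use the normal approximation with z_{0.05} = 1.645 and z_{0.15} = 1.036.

n = 21

Fisher's z: C = ½·ln((1+r)/(1−r)) = ½·ln(3.6512) = 0.6475.
n = ((z_{α/2} + z_β)/C)² + 3.
(1.645 + 1.036) / 0.6475 = 2.681 / 0.6475 = 4.141.
n = 4.141² + 3 = 17.14 + 3 = 20.1.
Round up.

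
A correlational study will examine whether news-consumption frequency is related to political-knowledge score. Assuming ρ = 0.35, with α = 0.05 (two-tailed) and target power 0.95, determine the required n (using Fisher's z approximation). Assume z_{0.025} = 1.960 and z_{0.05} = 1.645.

Fisher's z: C = ½·ln((1+r)/(1−r)) = ½·ln(2.0769) = 0.3654.
n = ((z_{α/2} + z_β)/C)² + 3.
(1.960 + 1.645) / 0.3654 = 3.605 / 0.3654 = 9.866.
n = 9.866² + 3 = 97.34 + 3 = 100.3.
Round up.

n = 101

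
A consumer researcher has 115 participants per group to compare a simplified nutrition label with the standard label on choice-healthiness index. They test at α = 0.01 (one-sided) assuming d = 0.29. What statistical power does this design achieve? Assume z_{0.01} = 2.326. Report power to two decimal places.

power ≈ 0.45

For two equal groups, power = Φ(d·√(n/2) − z_{α}).
d·√(n/2) = 0.29 × √(115/2) = 0.29 × 7.583 = 2.199.
z_β = 2.199 − 2.326 = -0.127.
Power = Φ(-0.127) = 0.449.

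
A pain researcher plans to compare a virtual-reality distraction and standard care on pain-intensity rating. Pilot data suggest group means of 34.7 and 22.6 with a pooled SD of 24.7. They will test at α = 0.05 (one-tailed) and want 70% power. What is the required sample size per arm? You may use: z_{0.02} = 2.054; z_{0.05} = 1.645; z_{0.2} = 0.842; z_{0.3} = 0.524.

n = 40 per group

Cohen's d = |M₁ − M₂| / SD_pooled = |34.7 − 22.6| / 24.7 = 12.1 / 24.7 = 0.490.
For two independent groups with equal n: n = 2·((z_{α} + z_β) / d)².
z_{α} + z_β = 1.645 + 0.524 = 2.169.
n = 2 × (2.169 / 0.490)² = 2 × 4.427² = 2 × 19.59 = 39.2.
Round up to the next whole participant.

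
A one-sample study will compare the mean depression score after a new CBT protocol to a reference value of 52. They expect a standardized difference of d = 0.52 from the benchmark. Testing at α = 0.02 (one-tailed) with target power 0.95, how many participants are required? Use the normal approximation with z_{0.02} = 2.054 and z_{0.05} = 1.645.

n = 51

For a one-sample test: n = ((z_{α} + z_β) / d)².
z_{α} + z_β = 2.054 + 1.645 = 3.699.
n = (3.699 / 0.52)² = 7.113² = 50.60.
Round up.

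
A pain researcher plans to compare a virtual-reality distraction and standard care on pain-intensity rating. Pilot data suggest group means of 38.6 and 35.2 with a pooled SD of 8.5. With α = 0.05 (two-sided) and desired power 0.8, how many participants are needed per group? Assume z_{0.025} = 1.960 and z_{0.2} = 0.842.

Cohen's d = |M₁ − M₂| / SD_pooled = |38.6 − 35.2| / 8.5 = 3.4 / 8.5 = 0.400.
For two independent groups with equal n: n = 2·((z_{α/2} + z_β) / d)².
z_{α/2} + z_β = 1.960 + 0.842 = 2.802.
n = 2 × (2.802 / 0.400)² = 2 × 7.005² = 2 × 49.07 = 98.1.
Round up to the next whole participant.

n = 99 per group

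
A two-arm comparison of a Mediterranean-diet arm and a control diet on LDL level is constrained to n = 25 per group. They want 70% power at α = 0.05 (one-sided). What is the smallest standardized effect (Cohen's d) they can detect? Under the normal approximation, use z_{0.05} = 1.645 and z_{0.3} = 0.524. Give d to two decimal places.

For two independent groups of n = 25 each: d_min = (z_{α} + z_β)·√(2/n).
z-sum = 1.645 + 0.524 = 2.169.
d_min = 2.169 × √(2/25) = 2.169 × 0.2828 = 0.613.

d_min ≈ 0.61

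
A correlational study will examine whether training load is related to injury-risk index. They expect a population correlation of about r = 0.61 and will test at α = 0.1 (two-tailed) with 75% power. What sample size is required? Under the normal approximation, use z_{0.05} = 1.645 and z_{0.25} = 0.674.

n = 14

Fisher's z: C = ½·ln((1+r)/(1−r)) = ½·ln(4.1282) = 0.7089.
n = ((z_{α/2} + z_β)/C)² + 3.
(1.645 + 0.674) / 0.7089 = 2.319 / 0.7089 = 3.271.
n = 3.271² + 3 = 10.70 + 3 = 13.7.
Round up.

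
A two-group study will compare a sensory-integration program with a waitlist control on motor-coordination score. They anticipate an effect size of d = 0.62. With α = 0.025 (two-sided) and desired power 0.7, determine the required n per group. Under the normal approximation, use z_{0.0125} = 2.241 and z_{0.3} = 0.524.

For two independent groups with equal n: n = 2·((z_{α/2} + z_β) / d)².
z_{α/2} + z_β = 2.241 + 0.524 = 2.765.
n = 2 × (2.765 / 0.62)² = 2 × 4.460² = 2 × 19.89 = 39.8.
Round up to the next whole participant.

n = 40 per group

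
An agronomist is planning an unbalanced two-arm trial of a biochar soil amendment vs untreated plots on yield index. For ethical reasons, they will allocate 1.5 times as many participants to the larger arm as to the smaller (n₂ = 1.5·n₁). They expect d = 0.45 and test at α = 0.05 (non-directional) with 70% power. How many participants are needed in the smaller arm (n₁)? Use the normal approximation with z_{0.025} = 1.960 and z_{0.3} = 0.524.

With allocation ratio k = n₂/n₁ = 1.5, Var(x̄₁−x̄₂) = σ²(1/n₁ + 1/(k·n₁)) = σ²·(k+1)/(k·n₁).
So n₁ = (1 + 1/k)·((z_{α/2} + z_β)/d)² = 1.667 × (2.484/0.45)².
n₁ = 1.667 × 30.47 = 50.8.
Round up: n₁ = 51, giving n₂ = ⌈1.5 × 51⌉ = ⌈76.5⌉ = 77.

n₁ = 51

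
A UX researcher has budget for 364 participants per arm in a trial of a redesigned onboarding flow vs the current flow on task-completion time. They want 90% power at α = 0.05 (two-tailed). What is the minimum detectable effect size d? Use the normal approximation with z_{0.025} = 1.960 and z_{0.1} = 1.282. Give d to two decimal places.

d_min ≈ 0.24

For two independent groups of n = 364 each: d_min = (z_{α/2} + z_β)·√(2/n).
z-sum = 1.960 + 1.282 = 3.242.
d_min = 3.242 × √(2/364) = 3.242 × 0.0741 = 0.240.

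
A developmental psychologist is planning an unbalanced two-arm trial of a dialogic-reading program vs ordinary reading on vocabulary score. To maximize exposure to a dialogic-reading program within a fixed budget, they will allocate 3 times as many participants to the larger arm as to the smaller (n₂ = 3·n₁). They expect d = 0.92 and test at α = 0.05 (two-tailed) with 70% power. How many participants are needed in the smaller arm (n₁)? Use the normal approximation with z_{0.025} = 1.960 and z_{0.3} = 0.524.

With allocation ratio k = n₂/n₁ = 3, Var(x̄₁−x̄₂) = σ²(1/n₁ + 1/(k·n₁)) = σ²·(k+1)/(k·n₁).
So n₁ = (1 + 1/k)·((z_{α/2} + z_β)/d)² = 1.333 × (2.484/0.92)².
n₁ = 1.333 × 7.29 = 9.7.
Round up: n₁ = 10, giving n₂ = 3 × 10 = 30.

n₁ = 10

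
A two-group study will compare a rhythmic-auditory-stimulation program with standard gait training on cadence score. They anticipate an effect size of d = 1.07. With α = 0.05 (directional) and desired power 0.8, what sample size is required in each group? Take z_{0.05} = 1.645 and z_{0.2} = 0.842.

n = 11 per group

For two independent groups with equal n: n = 2·((z_{α} + z_β) / d)².
z_{α} + z_β = 1.645 + 0.842 = 2.487.
n = 2 × (2.487 / 1.07)² = 2 × 2.324² = 2 × 5.40 = 10.8.
Round up to the next whole participant.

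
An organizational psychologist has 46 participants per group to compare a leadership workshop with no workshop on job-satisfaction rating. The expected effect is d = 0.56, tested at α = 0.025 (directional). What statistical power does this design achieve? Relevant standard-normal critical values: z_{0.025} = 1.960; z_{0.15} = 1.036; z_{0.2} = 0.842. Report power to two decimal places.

For two equal groups, power = Φ(d·√(n/2) − z_{α}).
d·√(n/2) = 0.56 × √(46/2) = 0.56 × 4.796 = 2.686.
z_β = 2.686 − 1.960 = 0.726.
Power = Φ(0.726) = 0.766.

power ≈ 0.77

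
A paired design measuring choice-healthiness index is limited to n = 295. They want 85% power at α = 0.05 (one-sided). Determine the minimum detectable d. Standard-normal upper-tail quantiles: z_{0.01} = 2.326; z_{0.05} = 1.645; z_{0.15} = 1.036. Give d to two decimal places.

d_min ≈ 0.16

For a single sample (or paired design) of n = 295: d_min = (z_{α} + z_β)/√n.
z-sum = 1.645 + 1.036 = 2.681.
d_min = 2.681 / √295 = 2.681 / 17.176 = 0.156.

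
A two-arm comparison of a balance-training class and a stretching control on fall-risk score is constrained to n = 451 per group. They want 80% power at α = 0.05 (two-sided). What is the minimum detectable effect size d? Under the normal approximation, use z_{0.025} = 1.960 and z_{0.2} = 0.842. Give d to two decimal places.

d_min ≈ 0.19

For two independent groups of n = 451 each: d_min = (z_{α/2} + z_β)·√(2/n).
z-sum = 1.960 + 0.842 = 2.802.
d_min = 2.802 × √(2/451) = 2.802 × 0.0666 = 0.187.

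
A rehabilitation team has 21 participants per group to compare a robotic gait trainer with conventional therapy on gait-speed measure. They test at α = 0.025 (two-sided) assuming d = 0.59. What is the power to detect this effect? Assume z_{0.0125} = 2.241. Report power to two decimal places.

power ≈ 0.37

For two equal groups, power = Φ(d·√(n/2) − z_{α/2}).
d·√(n/2) = 0.59 × √(21/2) = 0.59 × 3.240 = 1.912.
z_β = 1.912 − 2.241 = -0.329.
Power = Φ(-0.329) = 0.371.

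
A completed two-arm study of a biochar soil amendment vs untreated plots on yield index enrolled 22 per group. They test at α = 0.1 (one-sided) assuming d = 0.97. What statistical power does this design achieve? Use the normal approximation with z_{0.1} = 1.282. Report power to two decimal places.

For two equal groups, power = Φ(d·√(n/2) − z_{α}).
d·√(n/2) = 0.97 × √(22/2) = 0.97 × 3.317 = 3.217.
z_β = 3.217 − 1.282 = 1.935.
Power = Φ(1.935) = 0.974.

power ≈ 0.97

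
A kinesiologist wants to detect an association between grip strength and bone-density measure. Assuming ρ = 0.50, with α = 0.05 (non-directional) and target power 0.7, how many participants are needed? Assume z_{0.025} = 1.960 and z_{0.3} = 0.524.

n = 24

Fisher's z: C = ½·ln((1+r)/(1−r)) = ½·ln(3.0000) = 0.5493.
n = ((z_{α/2} + z_β)/C)² + 3.
(1.960 + 0.524) / 0.5493 = 2.484 / 0.5493 = 4.522.
n = 4.522² + 3 = 20.45 + 3 = 23.4.
Round up.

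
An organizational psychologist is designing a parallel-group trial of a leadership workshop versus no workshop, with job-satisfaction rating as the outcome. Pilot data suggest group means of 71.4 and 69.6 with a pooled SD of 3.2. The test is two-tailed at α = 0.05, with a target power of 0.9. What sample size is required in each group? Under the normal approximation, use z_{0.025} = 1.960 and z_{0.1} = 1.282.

n = 67 per group

Cohen's d = |M₁ − M₂| / SD_pooled = |71.4 − 69.6| / 3.2 = 1.8 / 3.2 = 0.563.
For two independent groups with equal n: n = 2·((z_{α/2} + z_β) / d)².
z_{α/2} + z_β = 1.960 + 1.282 = 3.242.
n = 2 × (3.242 / 0.563)² = 2 × 5.758² = 2 × 33.16 = 66.3.
Round up to the next whole participant.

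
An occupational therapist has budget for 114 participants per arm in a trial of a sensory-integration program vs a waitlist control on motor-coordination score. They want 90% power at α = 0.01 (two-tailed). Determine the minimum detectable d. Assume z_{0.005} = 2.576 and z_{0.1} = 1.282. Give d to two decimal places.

d_min ≈ 0.51

For two independent groups of n = 114 each: d_min = (z_{α/2} + z_β)·√(2/n).
z-sum = 2.576 + 1.282 = 3.858.
d_min = 3.858 × √(2/114) = 3.858 × 0.1325 = 0.511.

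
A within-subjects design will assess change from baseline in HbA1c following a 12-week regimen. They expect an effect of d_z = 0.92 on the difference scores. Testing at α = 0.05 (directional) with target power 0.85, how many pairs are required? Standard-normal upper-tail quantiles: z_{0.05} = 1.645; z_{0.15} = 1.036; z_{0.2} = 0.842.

For a paired (one-sample on differences) test: n = ((z_{α} + z_β) / d)².
z_{α} + z_β = 1.645 + 1.036 = 2.681.
n = (2.681 / 0.92)² = 2.914² = 8.49.
Round up.

n = 9 pairs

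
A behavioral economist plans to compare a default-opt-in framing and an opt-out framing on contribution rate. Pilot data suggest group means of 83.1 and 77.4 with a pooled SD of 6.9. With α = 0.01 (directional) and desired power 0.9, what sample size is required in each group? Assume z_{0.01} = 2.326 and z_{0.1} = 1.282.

n = 39 per group

Cohen's d = |M₁ − M₂| / SD_pooled = |83.1 − 77.4| / 6.9 = 5.7 / 6.9 = 0.826.
For two independent groups with equal n: n = 2·((z_{α} + z_β) / d)².
z_{α} + z_β = 2.326 + 1.282 = 3.608.
n = 2 × (3.608 / 0.826)² = 2 × 4.368² = 2 × 19.08 = 38.2.
Round up to the next whole participant.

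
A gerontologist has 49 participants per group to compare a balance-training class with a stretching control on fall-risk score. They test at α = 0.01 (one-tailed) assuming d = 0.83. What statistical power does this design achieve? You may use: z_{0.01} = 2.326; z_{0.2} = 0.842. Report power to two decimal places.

For two equal groups, power = Φ(d·√(n/2) − z_{α}).
d·√(n/2) = 0.83 × √(49/2) = 0.83 × 4.950 = 4.108.
z_β = 4.108 − 2.326 = 1.782.
Power = Φ(1.782) = 0.963.

power ≈ 0.96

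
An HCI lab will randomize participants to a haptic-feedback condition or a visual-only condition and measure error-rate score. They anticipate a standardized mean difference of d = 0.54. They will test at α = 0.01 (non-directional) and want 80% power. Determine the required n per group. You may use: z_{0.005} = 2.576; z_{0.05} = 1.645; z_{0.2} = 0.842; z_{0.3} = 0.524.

n = 81 per group

For two independent groups with equal n: n = 2·((z_{α/2} + z_β) / d)².
z_{α/2} + z_β = 2.576 + 0.842 = 3.418.
n = 2 × (3.418 / 0.54)² = 2 × 6.330² = 2 × 40.06 = 80.1.
Round up to the next whole participant.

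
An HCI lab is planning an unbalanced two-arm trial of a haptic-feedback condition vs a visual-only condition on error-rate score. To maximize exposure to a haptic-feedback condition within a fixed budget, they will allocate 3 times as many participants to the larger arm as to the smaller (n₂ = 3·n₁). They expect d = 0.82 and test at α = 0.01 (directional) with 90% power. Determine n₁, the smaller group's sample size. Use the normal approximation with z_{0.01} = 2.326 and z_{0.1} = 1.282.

With allocation ratio k = n₂/n₁ = 3, Var(x̄₁−x̄₂) = σ²(1/n₁ + 1/(k·n₁)) = σ²·(k+1)/(k·n₁).
So n₁ = (1 + 1/k)·((z_{α} + z_β)/d)² = 1.333 × (3.608/0.82)².
n₁ = 1.333 × 19.36 = 25.8.
Round up: n₁ = 26, giving n₂ = 3 × 26 = 78.

n₁ = 26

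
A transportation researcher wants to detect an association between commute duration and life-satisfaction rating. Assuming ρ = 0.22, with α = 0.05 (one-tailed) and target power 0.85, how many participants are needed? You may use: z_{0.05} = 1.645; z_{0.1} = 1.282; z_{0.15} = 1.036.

n = 147

Fisher's z: C = ½·ln((1+r)/(1−r)) = ½·ln(1.5641) = 0.2237.
n = ((z_{α} + z_β)/C)² + 3.
(1.645 + 1.036) / 0.2237 = 2.681 / 0.2237 = 11.985.
n = 11.985² + 3 = 143.64 + 3 = 146.6.
Round up.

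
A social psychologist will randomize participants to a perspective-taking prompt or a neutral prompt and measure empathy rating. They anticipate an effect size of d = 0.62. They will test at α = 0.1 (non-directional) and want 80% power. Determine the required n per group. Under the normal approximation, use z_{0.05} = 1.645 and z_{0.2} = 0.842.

For two independent groups with equal n: n = 2·((z_{α/2} + z_β) / d)².
z_{α/2} + z_β = 1.645 + 0.842 = 2.487.
n = 2 × (2.487 / 0.62)² = 2 × 4.011² = 2 × 16.09 = 32.2.
Round up to the next whole participant.

n = 33 per group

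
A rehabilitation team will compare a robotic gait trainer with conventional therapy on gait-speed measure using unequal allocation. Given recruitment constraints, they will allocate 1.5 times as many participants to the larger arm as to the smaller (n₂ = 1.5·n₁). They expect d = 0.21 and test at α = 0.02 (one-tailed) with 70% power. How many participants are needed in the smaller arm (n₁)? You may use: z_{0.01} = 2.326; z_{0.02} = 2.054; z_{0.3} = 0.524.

n₁ = 252

With allocation ratio k = n₂/n₁ = 1.5, Var(x̄₁−x̄₂) = σ²(1/n₁ + 1/(k·n₁)) = σ²·(k+1)/(k·n₁).
So n₁ = (1 + 1/k)·((z_{α} + z_β)/d)² = 1.667 × (2.578/0.21)².
n₁ = 1.667 × 150.70 = 251.2.
Round up: n₁ = 252, giving n₂ = 1.5 × 252 = 378.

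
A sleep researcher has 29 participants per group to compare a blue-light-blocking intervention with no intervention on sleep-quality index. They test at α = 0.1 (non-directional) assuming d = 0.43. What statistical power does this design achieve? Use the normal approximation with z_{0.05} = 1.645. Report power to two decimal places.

For two equal groups, power = Φ(d·√(n/2) − z_{α/2}).
d·√(n/2) = 0.43 × √(29/2) = 0.43 × 3.808 = 1.637.
z_β = 1.637 − 1.645 = -0.008.
Power = Φ(-0.008) = 0.497.

power ≈ 0.50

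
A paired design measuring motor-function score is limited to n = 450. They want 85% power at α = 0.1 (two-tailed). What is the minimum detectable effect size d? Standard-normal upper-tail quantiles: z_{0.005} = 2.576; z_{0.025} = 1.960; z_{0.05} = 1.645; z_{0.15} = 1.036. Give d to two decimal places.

For a single sample (or paired design) of n = 450: d_min = (z_{α/2} + z_β)/√n.
z-sum = 1.645 + 1.036 = 2.681.
d_min = 2.681 / √450 = 2.681 / 21.213 = 0.126.

d_min ≈ 0.13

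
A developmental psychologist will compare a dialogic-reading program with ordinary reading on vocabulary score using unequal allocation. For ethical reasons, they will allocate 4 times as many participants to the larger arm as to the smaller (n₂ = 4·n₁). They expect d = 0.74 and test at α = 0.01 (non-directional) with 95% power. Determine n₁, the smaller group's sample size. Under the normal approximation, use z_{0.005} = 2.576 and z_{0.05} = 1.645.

n₁ = 41

With allocation ratio k = n₂/n₁ = 4, Var(x̄₁−x̄₂) = σ²(1/n₁ + 1/(k·n₁)) = σ²·(k+1)/(k·n₁).
So n₁ = (1 + 1/k)·((z_{α/2} + z_β)/d)² = 1.250 × (4.221/0.74)².
n₁ = 1.250 × 32.54 = 40.7.
Round up: n₁ = 41, giving n₂ = 4 × 41 = 164.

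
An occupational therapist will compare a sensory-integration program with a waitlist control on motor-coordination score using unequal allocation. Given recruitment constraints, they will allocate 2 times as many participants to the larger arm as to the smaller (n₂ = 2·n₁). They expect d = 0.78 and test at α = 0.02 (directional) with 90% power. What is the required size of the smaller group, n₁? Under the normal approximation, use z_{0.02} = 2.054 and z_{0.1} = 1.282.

With allocation ratio k = n₂/n₁ = 2, Var(x̄₁−x̄₂) = σ²(1/n₁ + 1/(k·n₁)) = σ²·(k+1)/(k·n₁).
So n₁ = (1 + 1/k)·((z_{α} + z_β)/d)² = 1.500 × (3.336/0.78)².
n₁ = 1.500 × 18.29 = 27.4.
Round up: n₁ = 28, giving n₂ = 2 × 28 = 56.

n₁ = 28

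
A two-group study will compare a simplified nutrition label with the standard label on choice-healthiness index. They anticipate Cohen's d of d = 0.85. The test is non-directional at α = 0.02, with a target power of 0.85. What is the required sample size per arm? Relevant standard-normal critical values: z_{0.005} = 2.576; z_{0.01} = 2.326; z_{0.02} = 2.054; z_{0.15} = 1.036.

For two independent groups with equal n: n = 2·((z_{α/2} + z_β) / d)².
z_{α/2} + z_β = 2.326 + 1.036 = 3.362.
n = 2 × (3.362 / 0.85)² = 2 × 3.955² = 2 × 15.64 = 31.3.
Round up to the next whole participant.

n = 32 per group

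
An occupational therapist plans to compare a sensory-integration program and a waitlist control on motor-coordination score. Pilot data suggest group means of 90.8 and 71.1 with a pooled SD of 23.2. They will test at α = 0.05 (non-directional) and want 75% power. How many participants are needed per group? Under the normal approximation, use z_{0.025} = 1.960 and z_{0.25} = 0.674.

Cohen's d = |M₁ − M₂| / SD_pooled = |90.8 − 71.1| / 23.2 = 19.7 / 23.2 = 0.849.
For two independent groups with equal n: n = 2·((z_{α/2} + z_β) / d)².
z_{α/2} + z_β = 1.960 + 0.674 = 2.634.
n = 2 × (2.634 / 0.849)² = 2 × 3.102² = 2 × 9.63 = 19.3.
Round up to the next whole participant.

n = 20 per group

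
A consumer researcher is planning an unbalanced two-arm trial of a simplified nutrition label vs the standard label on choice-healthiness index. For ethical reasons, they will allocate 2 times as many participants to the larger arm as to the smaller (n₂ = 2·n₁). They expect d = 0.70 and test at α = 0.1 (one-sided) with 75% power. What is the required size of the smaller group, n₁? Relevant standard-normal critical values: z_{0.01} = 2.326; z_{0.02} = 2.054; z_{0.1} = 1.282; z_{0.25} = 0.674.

n₁ = 12

With allocation ratio k = n₂/n₁ = 2, Var(x̄₁−x̄₂) = σ²(1/n₁ + 1/(k·n₁)) = σ²·(k+1)/(k·n₁).
So n₁ = (1 + 1/k)·((z_{α} + z_β)/d)² = 1.500 × (1.956/0.70)².
n₁ = 1.500 × 7.81 = 11.7.
Round up: n₁ = 12, giving n₂ = 2 × 12 = 24.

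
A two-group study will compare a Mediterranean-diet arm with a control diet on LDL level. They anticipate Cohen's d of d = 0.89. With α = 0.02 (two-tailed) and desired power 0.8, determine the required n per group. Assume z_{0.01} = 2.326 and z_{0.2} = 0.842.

For two independent groups with equal n: n = 2·((z_{α/2} + z_β) / d)².
z_{α/2} + z_β = 2.326 + 0.842 = 3.168.
n = 2 × (3.168 / 0.89)² = 2 × 3.560² = 2 × 12.67 = 25.3.
Round up to the next whole participant.

n = 26 per group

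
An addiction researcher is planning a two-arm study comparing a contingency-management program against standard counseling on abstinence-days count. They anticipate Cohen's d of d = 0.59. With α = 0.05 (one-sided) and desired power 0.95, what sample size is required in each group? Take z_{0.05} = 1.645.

n = 63 per group

For two independent groups with equal n: n = 2·((z_{α} + z_β) / d)².
z_{α} + z_β = 1.645 + 1.645 = 3.290.
n = 2 × (3.290 / 0.59)² = 2 × 5.576² = 2 × 31.09 = 62.2.
Round up to the next whole participant.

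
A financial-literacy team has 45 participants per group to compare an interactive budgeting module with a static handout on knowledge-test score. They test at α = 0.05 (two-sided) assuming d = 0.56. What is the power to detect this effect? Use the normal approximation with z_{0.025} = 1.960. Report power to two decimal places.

For two equal groups, power = Φ(d·√(n/2) − z_{α/2}).
d·√(n/2) = 0.56 × √(45/2) = 0.56 × 4.743 = 2.656.
z_β = 2.656 − 1.960 = 0.696.
Power = Φ(0.696) = 0.757.

power ≈ 0.76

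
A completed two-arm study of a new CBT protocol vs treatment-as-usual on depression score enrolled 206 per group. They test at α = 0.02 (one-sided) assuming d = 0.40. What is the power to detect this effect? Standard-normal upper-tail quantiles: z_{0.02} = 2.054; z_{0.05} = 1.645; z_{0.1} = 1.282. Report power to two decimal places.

power ≈ 0.98

For two equal groups, power = Φ(d·√(n/2) − z_{α}).
d·√(n/2) = 0.40 × √(206/2) = 0.40 × 10.149 = 4.060.
z_β = 4.060 − 2.054 = 2.006.
Power = Φ(2.006) = 0.978.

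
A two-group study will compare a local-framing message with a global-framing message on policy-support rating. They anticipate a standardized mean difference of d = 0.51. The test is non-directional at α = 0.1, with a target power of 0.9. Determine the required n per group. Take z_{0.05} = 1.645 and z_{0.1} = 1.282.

For two independent groups with equal n: n = 2·((z_{α/2} + z_β) / d)².
z_{α/2} + z_β = 1.645 + 1.282 = 2.927.
n = 2 × (2.927 / 0.51)² = 2 × 5.739² = 2 × 32.94 = 65.9.
Round up to the next whole participant.

n = 66 per group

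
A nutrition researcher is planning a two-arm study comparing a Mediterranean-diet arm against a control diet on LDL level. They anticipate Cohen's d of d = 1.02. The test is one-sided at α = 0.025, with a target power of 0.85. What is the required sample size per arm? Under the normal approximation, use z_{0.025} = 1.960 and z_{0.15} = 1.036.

For two independent groups with equal n: n = 2·((z_{α} + z_β) / d)².
z_{α} + z_β = 1.960 + 1.036 = 2.996.
n = 2 × (2.996 / 1.02)² = 2 × 2.937² = 2 × 8.63 = 17.3.
Round up to the next whole participant.

n = 18 per group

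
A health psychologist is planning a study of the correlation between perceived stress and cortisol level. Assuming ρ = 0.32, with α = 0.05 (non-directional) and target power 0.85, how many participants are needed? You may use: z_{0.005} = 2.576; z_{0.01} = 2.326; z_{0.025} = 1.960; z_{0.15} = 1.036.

Fisher's z: C = ½·ln((1+r)/(1−r)) = ½·ln(1.9412) = 0.3316.
n = ((z_{α/2} + z_β)/C)² + 3.
(1.960 + 1.036) / 0.3316 = 2.996 / 0.3316 = 9.035.
n = 9.035² + 3 = 81.63 + 3 = 84.6.
Round up.

n = 85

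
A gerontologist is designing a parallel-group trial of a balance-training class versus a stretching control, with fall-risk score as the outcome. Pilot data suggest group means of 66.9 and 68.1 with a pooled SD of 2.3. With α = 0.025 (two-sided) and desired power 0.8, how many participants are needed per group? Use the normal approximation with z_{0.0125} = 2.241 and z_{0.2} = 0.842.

Cohen's d = |M₁ − M₂| / SD_pooled = |66.9 − 68.1| / 2.3 = 1.2 / 2.3 = 0.522.
For two independent groups with equal n: n = 2·((z_{α/2} + z_β) / d)².
z_{α/2} + z_β = 2.241 + 0.842 = 3.083.
n = 2 × (3.083 / 0.522)² = 2 × 5.906² = 2 × 34.88 = 69.8.
Round up to the next whole participant.

n = 70 per group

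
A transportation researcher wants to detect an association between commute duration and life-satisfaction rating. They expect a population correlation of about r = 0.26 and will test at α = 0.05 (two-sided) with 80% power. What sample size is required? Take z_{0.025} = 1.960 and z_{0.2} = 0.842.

n = 114

Fisher's z: C = ½·ln((1+r)/(1−r)) = ½·ln(1.7027) = 0.2661.
n = ((z_{α/2} + z_β)/C)² + 3.
(1.960 + 0.842) / 0.2661 = 2.802 / 0.2661 = 10.530.
n = 10.530² + 3 = 110.88 + 3 = 113.9.
Round up.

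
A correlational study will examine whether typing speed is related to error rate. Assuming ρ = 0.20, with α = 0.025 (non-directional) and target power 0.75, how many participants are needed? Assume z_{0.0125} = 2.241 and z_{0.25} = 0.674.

Fisher's z: C = ½·ln((1+r)/(1−r)) = ½·ln(1.5000) = 0.2027.
n = ((z_{α/2} + z_β)/C)² + 3.
(2.241 + 0.674) / 0.2027 = 2.915 / 0.2027 = 14.381.
n = 14.381² + 3 = 206.81 + 3 = 209.8.
Round up.

n = 210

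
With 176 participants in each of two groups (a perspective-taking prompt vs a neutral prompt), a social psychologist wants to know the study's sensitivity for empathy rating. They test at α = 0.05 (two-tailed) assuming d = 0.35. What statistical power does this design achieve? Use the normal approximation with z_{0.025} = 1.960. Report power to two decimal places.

power ≈ 0.91

For two equal groups, power = Φ(d·√(n/2) − z_{α/2}).
d·√(n/2) = 0.35 × √(176/2) = 0.35 × 9.381 = 3.283.
z_β = 3.283 − 1.960 = 1.323.
Power = Φ(1.323) = 0.907.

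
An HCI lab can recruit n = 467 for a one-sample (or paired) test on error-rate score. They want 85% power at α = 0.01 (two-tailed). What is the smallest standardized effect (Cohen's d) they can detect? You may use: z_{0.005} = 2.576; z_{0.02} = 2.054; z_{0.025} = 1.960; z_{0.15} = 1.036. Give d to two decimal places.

d_min ≈ 0.17

For a single sample (or paired design) of n = 467: d_min = (z_{α/2} + z_β)/√n.
z-sum = 2.576 + 1.036 = 3.612.
d_min = 3.612 / √467 = 3.612 / 21.610 = 0.167.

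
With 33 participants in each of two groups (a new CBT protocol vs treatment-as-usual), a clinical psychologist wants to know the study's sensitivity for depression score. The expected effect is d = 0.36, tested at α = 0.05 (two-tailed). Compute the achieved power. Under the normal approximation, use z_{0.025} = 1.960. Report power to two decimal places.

For two equal groups, power = Φ(d·√(n/2) − z_{α/2}).
d·√(n/2) = 0.36 × √(33/2) = 0.36 × 4.062 = 1.462.
z_β = 1.462 − 1.960 = -0.498.
Power = Φ(-0.498) = 0.309.

power ≈ 0.31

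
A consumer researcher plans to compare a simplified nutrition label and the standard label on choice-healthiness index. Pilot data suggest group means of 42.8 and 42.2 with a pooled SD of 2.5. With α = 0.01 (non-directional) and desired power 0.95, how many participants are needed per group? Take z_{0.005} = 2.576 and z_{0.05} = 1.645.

n = 619 per group

Cohen's d = |M₁ − M₂| / SD_pooled = |42.8 − 42.2| / 2.5 = 0.6 / 2.5 = 0.240.
For two independent groups with equal n: n = 2·((z_{α/2} + z_β) / d)².
z_{α/2} + z_β = 2.576 + 1.645 = 4.221.
n = 2 × (4.221 / 0.240)² = 2 × 17.588² = 2 × 309.32 = 618.6.
Round up to the next whole participant.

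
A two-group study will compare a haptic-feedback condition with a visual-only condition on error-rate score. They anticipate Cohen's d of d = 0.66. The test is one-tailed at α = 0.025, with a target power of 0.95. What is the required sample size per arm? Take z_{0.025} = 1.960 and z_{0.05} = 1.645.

n = 60 per group

For two independent groups with equal n: n = 2·((z_{α} + z_β) / d)².
z_{α} + z_β = 1.960 + 1.645 = 3.605.
n = 2 × (3.605 / 0.66)² = 2 × 5.462² = 2 × 29.83 = 59.7.
Round up to the next whole participant.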